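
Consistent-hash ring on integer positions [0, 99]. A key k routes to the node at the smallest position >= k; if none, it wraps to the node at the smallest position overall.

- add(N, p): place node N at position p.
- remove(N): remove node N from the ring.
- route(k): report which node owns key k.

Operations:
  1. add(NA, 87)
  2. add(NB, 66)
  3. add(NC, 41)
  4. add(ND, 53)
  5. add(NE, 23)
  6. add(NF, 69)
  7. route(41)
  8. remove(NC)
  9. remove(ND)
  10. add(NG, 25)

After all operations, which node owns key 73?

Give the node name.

Op 1: add NA@87 -> ring=[87:NA]
Op 2: add NB@66 -> ring=[66:NB,87:NA]
Op 3: add NC@41 -> ring=[41:NC,66:NB,87:NA]
Op 4: add ND@53 -> ring=[41:NC,53:ND,66:NB,87:NA]
Op 5: add NE@23 -> ring=[23:NE,41:NC,53:ND,66:NB,87:NA]
Op 6: add NF@69 -> ring=[23:NE,41:NC,53:ND,66:NB,69:NF,87:NA]
Op 7: route key 41: smallest pos >= 41 is 41 -> NC
Op 8: remove NC -> ring=[23:NE,53:ND,66:NB,69:NF,87:NA]
Op 9: remove ND -> ring=[23:NE,66:NB,69:NF,87:NA]
Op 10: add NG@25 -> ring=[23:NE,25:NG,66:NB,69:NF,87:NA]
Final route key 73: smallest pos >= 73 is 87 -> NA

Answer: NA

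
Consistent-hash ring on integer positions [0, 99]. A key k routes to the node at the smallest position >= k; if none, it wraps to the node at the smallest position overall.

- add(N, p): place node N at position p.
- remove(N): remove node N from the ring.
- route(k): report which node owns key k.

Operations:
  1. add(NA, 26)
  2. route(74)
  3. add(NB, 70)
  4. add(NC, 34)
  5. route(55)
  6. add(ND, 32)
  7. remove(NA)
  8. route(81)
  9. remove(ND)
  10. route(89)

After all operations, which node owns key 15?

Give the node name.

Op 1: add NA@26 -> ring=[26:NA]
Op 2: route key 74: none >= 74, wrap to smallest pos 26 -> NA
Op 3: add NB@70 -> ring=[26:NA,70:NB]
Op 4: add NC@34 -> ring=[26:NA,34:NC,70:NB]
Op 5: route key 55: smallest pos >= 55 is 70 -> NB
Op 6: add ND@32 -> ring=[26:NA,32:ND,34:NC,70:NB]
Op 7: remove NA -> ring=[32:ND,34:NC,70:NB]
Op 8: route key 81: none >= 81, wrap to smallest pos 32 -> ND
Op 9: remove ND -> ring=[34:NC,70:NB]
Op 10: route key 89: none >= 89, wrap to smallest pos 34 -> NC
Final route key 15: smallest pos >= 15 is 34 -> NC

Answer: NC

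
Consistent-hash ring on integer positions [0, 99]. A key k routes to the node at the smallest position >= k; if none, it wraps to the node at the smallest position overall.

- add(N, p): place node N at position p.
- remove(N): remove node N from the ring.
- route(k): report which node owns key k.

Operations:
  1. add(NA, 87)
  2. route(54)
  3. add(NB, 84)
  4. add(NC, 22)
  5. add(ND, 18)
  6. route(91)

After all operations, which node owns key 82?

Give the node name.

Op 1: add NA@87 -> ring=[87:NA]
Op 2: route key 54: smallest pos >= 54 is 87 -> NA
Op 3: add NB@84 -> ring=[84:NB,87:NA]
Op 4: add NC@22 -> ring=[22:NC,84:NB,87:NA]
Op 5: add ND@18 -> ring=[18:ND,22:NC,84:NB,87:NA]
Op 6: route key 91: none >= 91, wrap to smallest pos 18 -> ND
Final route key 82: smallest pos >= 82 is 84 -> NB

Answer: NB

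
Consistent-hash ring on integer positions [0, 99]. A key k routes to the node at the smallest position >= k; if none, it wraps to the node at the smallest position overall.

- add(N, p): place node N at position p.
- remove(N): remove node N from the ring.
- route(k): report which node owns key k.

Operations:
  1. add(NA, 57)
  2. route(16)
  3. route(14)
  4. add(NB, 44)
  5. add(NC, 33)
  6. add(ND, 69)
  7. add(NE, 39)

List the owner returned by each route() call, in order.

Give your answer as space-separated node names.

Answer: NA NA

Derivation:
Op 1: add NA@57 -> ring=[57:NA]
Op 2: route key 16: smallest pos >= 16 is 57 -> NA
Op 3: route key 14: smallest pos >= 14 is 57 -> NA
Op 4: add NB@44 -> ring=[44:NB,57:NA]
Op 5: add NC@33 -> ring=[33:NC,44:NB,57:NA]
Op 6: add ND@69 -> ring=[33:NC,44:NB,57:NA,69:ND]
Op 7: add NE@39 -> ring=[33:NC,39:NE,44:NB,57:NA,69:ND]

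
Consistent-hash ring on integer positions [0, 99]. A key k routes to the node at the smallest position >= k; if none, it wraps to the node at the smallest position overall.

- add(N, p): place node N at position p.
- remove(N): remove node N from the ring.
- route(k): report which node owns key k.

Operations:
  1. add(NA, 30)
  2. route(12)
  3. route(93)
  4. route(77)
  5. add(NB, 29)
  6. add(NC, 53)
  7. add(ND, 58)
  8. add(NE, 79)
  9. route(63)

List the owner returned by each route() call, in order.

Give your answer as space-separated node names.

Op 1: add NA@30 -> ring=[30:NA]
Op 2: route key 12: smallest pos >= 12 is 30 -> NA
Op 3: route key 93: none >= 93, wrap to smallest pos 30 -> NA
Op 4: route key 77: none >= 77, wrap to smallest pos 30 -> NA
Op 5: add NB@29 -> ring=[29:NB,30:NA]
Op 6: add NC@53 -> ring=[29:NB,30:NA,53:NC]
Op 7: add ND@58 -> ring=[29:NB,30:NA,53:NC,58:ND]
Op 8: add NE@79 -> ring=[29:NB,30:NA,53:NC,58:ND,79:NE]
Op 9: route key 63: smallest pos >= 63 is 79 -> NE

Answer: NA NA NA NE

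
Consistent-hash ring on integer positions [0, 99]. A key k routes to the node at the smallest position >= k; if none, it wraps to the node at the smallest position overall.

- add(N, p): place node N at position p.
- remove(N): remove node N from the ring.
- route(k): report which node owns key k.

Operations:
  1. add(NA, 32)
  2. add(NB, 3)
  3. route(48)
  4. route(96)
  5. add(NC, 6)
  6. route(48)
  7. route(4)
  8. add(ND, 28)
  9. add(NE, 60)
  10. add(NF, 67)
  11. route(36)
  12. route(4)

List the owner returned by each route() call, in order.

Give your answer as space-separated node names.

Op 1: add NA@32 -> ring=[32:NA]
Op 2: add NB@3 -> ring=[3:NB,32:NA]
Op 3: route key 48: none >= 48, wrap to smallest pos 3 -> NB
Op 4: route key 96: none >= 96, wrap to smallest pos 3 -> NB
Op 5: add NC@6 -> ring=[3:NB,6:NC,32:NA]
Op 6: route key 48: none >= 48, wrap to smallest pos 3 -> NB
Op 7: route key 4: smallest pos >= 4 is 6 -> NC
Op 8: add ND@28 -> ring=[3:NB,6:NC,28:ND,32:NA]
Op 9: add NE@60 -> ring=[3:NB,6:NC,28:ND,32:NA,60:NE]
Op 10: add NF@67 -> ring=[3:NB,6:NC,28:ND,32:NA,60:NE,67:NF]
Op 11: route key 36: smallest pos >= 36 is 60 -> NE
Op 12: route key 4: smallest pos >= 4 is 6 -> NC

Answer: NB NB NB NC NE NC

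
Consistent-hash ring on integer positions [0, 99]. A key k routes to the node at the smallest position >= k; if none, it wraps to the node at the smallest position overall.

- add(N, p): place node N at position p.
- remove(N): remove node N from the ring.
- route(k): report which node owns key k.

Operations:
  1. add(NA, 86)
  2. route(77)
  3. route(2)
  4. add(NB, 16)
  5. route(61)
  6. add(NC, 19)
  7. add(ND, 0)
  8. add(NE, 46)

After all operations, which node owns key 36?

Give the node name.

Op 1: add NA@86 -> ring=[86:NA]
Op 2: route key 77: smallest pos >= 77 is 86 -> NA
Op 3: route key 2: smallest pos >= 2 is 86 -> NA
Op 4: add NB@16 -> ring=[16:NB,86:NA]
Op 5: route key 61: smallest pos >= 61 is 86 -> NA
Op 6: add NC@19 -> ring=[16:NB,19:NC,86:NA]
Op 7: add ND@0 -> ring=[0:ND,16:NB,19:NC,86:NA]
Op 8: add NE@46 -> ring=[0:ND,16:NB,19:NC,46:NE,86:NA]
Final route key 36: smallest pos >= 36 is 46 -> NE

Answer: NE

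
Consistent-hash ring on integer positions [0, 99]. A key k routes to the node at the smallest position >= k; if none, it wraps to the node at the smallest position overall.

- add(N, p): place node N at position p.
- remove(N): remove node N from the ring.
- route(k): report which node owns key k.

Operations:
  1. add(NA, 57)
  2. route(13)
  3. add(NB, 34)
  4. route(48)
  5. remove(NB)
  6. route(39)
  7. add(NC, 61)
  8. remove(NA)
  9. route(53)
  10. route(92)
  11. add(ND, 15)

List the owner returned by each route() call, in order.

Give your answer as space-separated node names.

Answer: NA NA NA NC NC

Derivation:
Op 1: add NA@57 -> ring=[57:NA]
Op 2: route key 13: smallest pos >= 13 is 57 -> NA
Op 3: add NB@34 -> ring=[34:NB,57:NA]
Op 4: route key 48: smallest pos >= 48 is 57 -> NA
Op 5: remove NB -> ring=[57:NA]
Op 6: route key 39: smallest pos >= 39 is 57 -> NA
Op 7: add NC@61 -> ring=[57:NA,61:NC]
Op 8: remove NA -> ring=[61:NC]
Op 9: route key 53: smallest pos >= 53 is 61 -> NC
Op 10: route key 92: none >= 92, wrap to smallest pos 61 -> NC
Op 11: add ND@15 -> ring=[15:ND,61:NC]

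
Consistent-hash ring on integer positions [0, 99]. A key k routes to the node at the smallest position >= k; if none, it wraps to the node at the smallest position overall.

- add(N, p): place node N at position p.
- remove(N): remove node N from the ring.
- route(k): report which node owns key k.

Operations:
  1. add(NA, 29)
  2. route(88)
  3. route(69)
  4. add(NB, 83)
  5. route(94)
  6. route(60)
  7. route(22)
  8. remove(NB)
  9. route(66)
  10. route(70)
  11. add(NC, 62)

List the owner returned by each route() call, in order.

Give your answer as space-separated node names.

Answer: NA NA NA NB NA NA NA

Derivation:
Op 1: add NA@29 -> ring=[29:NA]
Op 2: route key 88: none >= 88, wrap to smallest pos 29 -> NA
Op 3: route key 69: none >= 69, wrap to smallest pos 29 -> NA
Op 4: add NB@83 -> ring=[29:NA,83:NB]
Op 5: route key 94: none >= 94, wrap to smallest pos 29 -> NA
Op 6: route key 60: smallest pos >= 60 is 83 -> NB
Op 7: route key 22: smallest pos >= 22 is 29 -> NA
Op 8: remove NB -> ring=[29:NA]
Op 9: route key 66: none >= 66, wrap to smallest pos 29 -> NA
Op 10: route key 70: none >= 70, wrap to smallest pos 29 -> NA
Op 11: add NC@62 -> ring=[29:NA,62:NC]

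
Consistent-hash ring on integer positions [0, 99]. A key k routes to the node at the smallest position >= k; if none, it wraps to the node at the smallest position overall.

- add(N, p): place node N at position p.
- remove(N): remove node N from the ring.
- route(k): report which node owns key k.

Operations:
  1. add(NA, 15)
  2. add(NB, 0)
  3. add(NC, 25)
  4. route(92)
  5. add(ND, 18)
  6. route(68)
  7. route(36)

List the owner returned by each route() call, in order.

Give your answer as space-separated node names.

Answer: NB NB NB

Derivation:
Op 1: add NA@15 -> ring=[15:NA]
Op 2: add NB@0 -> ring=[0:NB,15:NA]
Op 3: add NC@25 -> ring=[0:NB,15:NA,25:NC]
Op 4: route key 92: none >= 92, wrap to smallest pos 0 -> NB
Op 5: add ND@18 -> ring=[0:NB,15:NA,18:ND,25:NC]
Op 6: route key 68: none >= 68, wrap to smallest pos 0 -> NB
Op 7: route key 36: none >= 36, wrap to smallest pos 0 -> NB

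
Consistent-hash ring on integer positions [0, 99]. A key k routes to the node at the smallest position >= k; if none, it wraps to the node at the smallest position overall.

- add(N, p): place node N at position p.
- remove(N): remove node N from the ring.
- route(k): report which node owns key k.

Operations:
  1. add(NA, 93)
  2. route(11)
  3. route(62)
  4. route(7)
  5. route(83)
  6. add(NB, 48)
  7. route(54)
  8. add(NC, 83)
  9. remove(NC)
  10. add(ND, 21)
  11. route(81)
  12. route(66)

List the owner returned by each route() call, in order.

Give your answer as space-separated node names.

Op 1: add NA@93 -> ring=[93:NA]
Op 2: route key 11: smallest pos >= 11 is 93 -> NA
Op 3: route key 62: smallest pos >= 62 is 93 -> NA
Op 4: route key 7: smallest pos >= 7 is 93 -> NA
Op 5: route key 83: smallest pos >= 83 is 93 -> NA
Op 6: add NB@48 -> ring=[48:NB,93:NA]
Op 7: route key 54: smallest pos >= 54 is 93 -> NA
Op 8: add NC@83 -> ring=[48:NB,83:NC,93:NA]
Op 9: remove NC -> ring=[48:NB,93:NA]
Op 10: add ND@21 -> ring=[21:ND,48:NB,93:NA]
Op 11: route key 81: smallest pos >= 81 is 93 -> NA
Op 12: route key 66: smallest pos >= 66 is 93 -> NA

Answer: NA NA NA NA NA NA NA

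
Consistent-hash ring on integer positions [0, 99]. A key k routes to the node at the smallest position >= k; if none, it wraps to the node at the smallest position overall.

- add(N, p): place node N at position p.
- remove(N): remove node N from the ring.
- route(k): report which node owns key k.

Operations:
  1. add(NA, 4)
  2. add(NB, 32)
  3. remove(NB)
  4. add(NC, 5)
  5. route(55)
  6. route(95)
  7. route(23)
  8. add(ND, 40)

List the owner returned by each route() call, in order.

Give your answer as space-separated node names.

Op 1: add NA@4 -> ring=[4:NA]
Op 2: add NB@32 -> ring=[4:NA,32:NB]
Op 3: remove NB -> ring=[4:NA]
Op 4: add NC@5 -> ring=[4:NA,5:NC]
Op 5: route key 55: none >= 55, wrap to smallest pos 4 -> NA
Op 6: route key 95: none >= 95, wrap to smallest pos 4 -> NA
Op 7: route key 23: none >= 23, wrap to smallest pos 4 -> NA
Op 8: add ND@40 -> ring=[4:NA,5:NC,40:ND]

Answer: NA NA NA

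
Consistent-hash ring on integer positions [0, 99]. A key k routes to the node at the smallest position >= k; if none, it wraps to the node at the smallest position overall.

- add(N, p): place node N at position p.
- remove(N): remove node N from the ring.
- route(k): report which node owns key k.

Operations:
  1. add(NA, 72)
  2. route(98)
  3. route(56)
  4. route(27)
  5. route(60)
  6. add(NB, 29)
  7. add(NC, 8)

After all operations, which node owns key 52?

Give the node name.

Op 1: add NA@72 -> ring=[72:NA]
Op 2: route key 98: none >= 98, wrap to smallest pos 72 -> NA
Op 3: route key 56: smallest pos >= 56 is 72 -> NA
Op 4: route key 27: smallest pos >= 27 is 72 -> NA
Op 5: route key 60: smallest pos >= 60 is 72 -> NA
Op 6: add NB@29 -> ring=[29:NB,72:NA]
Op 7: add NC@8 -> ring=[8:NC,29:NB,72:NA]
Final route key 52: smallest pos >= 52 is 72 -> NA

Answer: NA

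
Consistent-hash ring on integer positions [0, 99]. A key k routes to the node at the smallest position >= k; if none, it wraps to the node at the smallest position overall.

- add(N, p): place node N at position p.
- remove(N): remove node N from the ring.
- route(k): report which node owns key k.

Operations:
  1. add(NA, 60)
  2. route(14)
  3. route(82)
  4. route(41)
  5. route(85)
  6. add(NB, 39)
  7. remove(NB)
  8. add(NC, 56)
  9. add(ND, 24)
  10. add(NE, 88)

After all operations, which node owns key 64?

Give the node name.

Op 1: add NA@60 -> ring=[60:NA]
Op 2: route key 14: smallest pos >= 14 is 60 -> NA
Op 3: route key 82: none >= 82, wrap to smallest pos 60 -> NA
Op 4: route key 41: smallest pos >= 41 is 60 -> NA
Op 5: route key 85: none >= 85, wrap to smallest pos 60 -> NA
Op 6: add NB@39 -> ring=[39:NB,60:NA]
Op 7: remove NB -> ring=[60:NA]
Op 8: add NC@56 -> ring=[56:NC,60:NA]
Op 9: add ND@24 -> ring=[24:ND,56:NC,60:NA]
Op 10: add NE@88 -> ring=[24:ND,56:NC,60:NA,88:NE]
Final route key 64: smallest pos >= 64 is 88 -> NE

Answer: NE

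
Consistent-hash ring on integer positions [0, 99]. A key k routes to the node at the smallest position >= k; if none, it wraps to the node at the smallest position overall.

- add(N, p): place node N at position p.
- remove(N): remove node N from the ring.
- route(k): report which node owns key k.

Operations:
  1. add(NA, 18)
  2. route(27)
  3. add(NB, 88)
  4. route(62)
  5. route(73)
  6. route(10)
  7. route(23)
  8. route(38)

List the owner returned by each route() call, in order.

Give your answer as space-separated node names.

Op 1: add NA@18 -> ring=[18:NA]
Op 2: route key 27: none >= 27, wrap to smallest pos 18 -> NA
Op 3: add NB@88 -> ring=[18:NA,88:NB]
Op 4: route key 62: smallest pos >= 62 is 88 -> NB
Op 5: route key 73: smallest pos >= 73 is 88 -> NB
Op 6: route key 10: smallest pos >= 10 is 18 -> NA
Op 7: route key 23: smallest pos >= 23 is 88 -> NB
Op 8: route key 38: smallest pos >= 38 is 88 -> NB

Answer: NA NB NB NA NB NB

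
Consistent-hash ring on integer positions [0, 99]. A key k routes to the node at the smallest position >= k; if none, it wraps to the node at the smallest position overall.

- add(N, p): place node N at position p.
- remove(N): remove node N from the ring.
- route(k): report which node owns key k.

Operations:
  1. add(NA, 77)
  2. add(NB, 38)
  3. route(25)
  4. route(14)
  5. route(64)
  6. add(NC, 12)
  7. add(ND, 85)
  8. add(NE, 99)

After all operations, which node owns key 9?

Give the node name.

Answer: NC

Derivation:
Op 1: add NA@77 -> ring=[77:NA]
Op 2: add NB@38 -> ring=[38:NB,77:NA]
Op 3: route key 25: smallest pos >= 25 is 38 -> NB
Op 4: route key 14: smallest pos >= 14 is 38 -> NB
Op 5: route key 64: smallest pos >= 64 is 77 -> NA
Op 6: add NC@12 -> ring=[12:NC,38:NB,77:NA]
Op 7: add ND@85 -> ring=[12:NC,38:NB,77:NA,85:ND]
Op 8: add NE@99 -> ring=[12:NC,38:NB,77:NA,85:ND,99:NE]
Final route key 9: smallest pos >= 9 is 12 -> NC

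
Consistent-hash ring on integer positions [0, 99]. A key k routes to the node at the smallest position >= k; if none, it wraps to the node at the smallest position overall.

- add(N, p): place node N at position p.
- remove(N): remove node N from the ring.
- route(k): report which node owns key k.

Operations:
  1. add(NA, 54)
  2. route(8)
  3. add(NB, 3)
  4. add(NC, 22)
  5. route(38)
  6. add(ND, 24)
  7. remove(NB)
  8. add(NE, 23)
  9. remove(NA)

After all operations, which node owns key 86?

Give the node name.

Op 1: add NA@54 -> ring=[54:NA]
Op 2: route key 8: smallest pos >= 8 is 54 -> NA
Op 3: add NB@3 -> ring=[3:NB,54:NA]
Op 4: add NC@22 -> ring=[3:NB,22:NC,54:NA]
Op 5: route key 38: smallest pos >= 38 is 54 -> NA
Op 6: add ND@24 -> ring=[3:NB,22:NC,24:ND,54:NA]
Op 7: remove NB -> ring=[22:NC,24:ND,54:NA]
Op 8: add NE@23 -> ring=[22:NC,23:NE,24:ND,54:NA]
Op 9: remove NA -> ring=[22:NC,23:NE,24:ND]
Final route key 86: none >= 86, wrap to smallest pos 22 -> NC

Answer: NC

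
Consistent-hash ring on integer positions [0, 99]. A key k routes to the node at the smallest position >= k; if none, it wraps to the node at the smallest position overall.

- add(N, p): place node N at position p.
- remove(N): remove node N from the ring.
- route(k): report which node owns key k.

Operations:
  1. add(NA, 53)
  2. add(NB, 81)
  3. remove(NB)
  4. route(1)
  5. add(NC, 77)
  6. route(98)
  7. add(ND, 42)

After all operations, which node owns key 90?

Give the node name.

Answer: ND

Derivation:
Op 1: add NA@53 -> ring=[53:NA]
Op 2: add NB@81 -> ring=[53:NA,81:NB]
Op 3: remove NB -> ring=[53:NA]
Op 4: route key 1: smallest pos >= 1 is 53 -> NA
Op 5: add NC@77 -> ring=[53:NA,77:NC]
Op 6: route key 98: none >= 98, wrap to smallest pos 53 -> NA
Op 7: add ND@42 -> ring=[42:ND,53:NA,77:NC]
Final route key 90: none >= 90, wrap to smallest pos 42 -> ND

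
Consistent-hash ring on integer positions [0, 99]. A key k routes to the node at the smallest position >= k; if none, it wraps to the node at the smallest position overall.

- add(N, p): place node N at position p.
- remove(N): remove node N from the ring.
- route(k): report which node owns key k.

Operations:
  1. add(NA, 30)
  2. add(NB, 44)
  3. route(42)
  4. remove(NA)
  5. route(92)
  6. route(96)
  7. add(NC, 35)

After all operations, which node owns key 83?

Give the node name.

Op 1: add NA@30 -> ring=[30:NA]
Op 2: add NB@44 -> ring=[30:NA,44:NB]
Op 3: route key 42: smallest pos >= 42 is 44 -> NB
Op 4: remove NA -> ring=[44:NB]
Op 5: route key 92: none >= 92, wrap to smallest pos 44 -> NB
Op 6: route key 96: none >= 96, wrap to smallest pos 44 -> NB
Op 7: add NC@35 -> ring=[35:NC,44:NB]
Final route key 83: none >= 83, wrap to smallest pos 35 -> NC

Answer: NC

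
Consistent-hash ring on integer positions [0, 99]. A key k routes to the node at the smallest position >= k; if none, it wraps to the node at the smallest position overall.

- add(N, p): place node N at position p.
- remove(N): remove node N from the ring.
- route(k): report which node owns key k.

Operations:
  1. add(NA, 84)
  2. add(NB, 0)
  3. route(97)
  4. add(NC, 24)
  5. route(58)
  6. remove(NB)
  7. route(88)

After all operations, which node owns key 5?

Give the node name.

Op 1: add NA@84 -> ring=[84:NA]
Op 2: add NB@0 -> ring=[0:NB,84:NA]
Op 3: route key 97: none >= 97, wrap to smallest pos 0 -> NB
Op 4: add NC@24 -> ring=[0:NB,24:NC,84:NA]
Op 5: route key 58: smallest pos >= 58 is 84 -> NA
Op 6: remove NB -> ring=[24:NC,84:NA]
Op 7: route key 88: none >= 88, wrap to smallest pos 24 -> NC
Final route key 5: smallest pos >= 5 is 24 -> NC

Answer: NC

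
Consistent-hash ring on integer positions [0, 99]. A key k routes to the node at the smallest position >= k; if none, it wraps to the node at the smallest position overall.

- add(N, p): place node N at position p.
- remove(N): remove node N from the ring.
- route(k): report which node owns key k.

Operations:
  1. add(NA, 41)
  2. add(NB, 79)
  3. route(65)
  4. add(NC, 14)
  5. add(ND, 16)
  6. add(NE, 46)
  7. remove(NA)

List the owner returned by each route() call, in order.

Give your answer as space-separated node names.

Op 1: add NA@41 -> ring=[41:NA]
Op 2: add NB@79 -> ring=[41:NA,79:NB]
Op 3: route key 65: smallest pos >= 65 is 79 -> NB
Op 4: add NC@14 -> ring=[14:NC,41:NA,79:NB]
Op 5: add ND@16 -> ring=[14:NC,16:ND,41:NA,79:NB]
Op 6: add NE@46 -> ring=[14:NC,16:ND,41:NA,46:NE,79:NB]
Op 7: remove NA -> ring=[14:NC,16:ND,46:NE,79:NB]

Answer: NB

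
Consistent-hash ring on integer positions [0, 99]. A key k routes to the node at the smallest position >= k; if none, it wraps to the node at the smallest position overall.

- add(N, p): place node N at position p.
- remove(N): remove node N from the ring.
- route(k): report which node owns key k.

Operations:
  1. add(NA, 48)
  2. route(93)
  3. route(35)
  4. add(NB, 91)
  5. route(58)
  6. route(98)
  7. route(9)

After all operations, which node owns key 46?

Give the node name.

Answer: NA

Derivation:
Op 1: add NA@48 -> ring=[48:NA]
Op 2: route key 93: none >= 93, wrap to smallest pos 48 -> NA
Op 3: route key 35: smallest pos >= 35 is 48 -> NA
Op 4: add NB@91 -> ring=[48:NA,91:NB]
Op 5: route key 58: smallest pos >= 58 is 91 -> NB
Op 6: route key 98: none >= 98, wrap to smallest pos 48 -> NA
Op 7: route key 9: smallest pos >= 9 is 48 -> NA
Final route key 46: smallest pos >= 46 is 48 -> NA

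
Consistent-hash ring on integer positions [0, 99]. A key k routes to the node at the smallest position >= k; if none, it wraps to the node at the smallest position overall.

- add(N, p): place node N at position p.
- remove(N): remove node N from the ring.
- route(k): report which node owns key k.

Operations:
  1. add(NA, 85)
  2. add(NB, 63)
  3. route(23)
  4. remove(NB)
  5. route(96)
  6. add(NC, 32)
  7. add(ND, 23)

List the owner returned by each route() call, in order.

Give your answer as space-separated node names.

Op 1: add NA@85 -> ring=[85:NA]
Op 2: add NB@63 -> ring=[63:NB,85:NA]
Op 3: route key 23: smallest pos >= 23 is 63 -> NB
Op 4: remove NB -> ring=[85:NA]
Op 5: route key 96: none >= 96, wrap to smallest pos 85 -> NA
Op 6: add NC@32 -> ring=[32:NC,85:NA]
Op 7: add ND@23 -> ring=[23:ND,32:NC,85:NA]

Answer: NB NA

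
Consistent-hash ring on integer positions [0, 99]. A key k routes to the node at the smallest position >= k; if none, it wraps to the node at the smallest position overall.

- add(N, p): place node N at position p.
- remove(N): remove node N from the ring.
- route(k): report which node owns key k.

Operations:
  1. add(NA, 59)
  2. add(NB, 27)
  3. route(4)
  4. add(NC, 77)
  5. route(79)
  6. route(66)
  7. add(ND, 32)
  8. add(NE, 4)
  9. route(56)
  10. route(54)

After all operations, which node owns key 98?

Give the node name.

Answer: NE

Derivation:
Op 1: add NA@59 -> ring=[59:NA]
Op 2: add NB@27 -> ring=[27:NB,59:NA]
Op 3: route key 4: smallest pos >= 4 is 27 -> NB
Op 4: add NC@77 -> ring=[27:NB,59:NA,77:NC]
Op 5: route key 79: none >= 79, wrap to smallest pos 27 -> NB
Op 6: route key 66: smallest pos >= 66 is 77 -> NC
Op 7: add ND@32 -> ring=[27:NB,32:ND,59:NA,77:NC]
Op 8: add NE@4 -> ring=[4:NE,27:NB,32:ND,59:NA,77:NC]
Op 9: route key 56: smallest pos >= 56 is 59 -> NA
Op 10: route key 54: smallest pos >= 54 is 59 -> NA
Final route key 98: none >= 98, wrap to smallest pos 4 -> NE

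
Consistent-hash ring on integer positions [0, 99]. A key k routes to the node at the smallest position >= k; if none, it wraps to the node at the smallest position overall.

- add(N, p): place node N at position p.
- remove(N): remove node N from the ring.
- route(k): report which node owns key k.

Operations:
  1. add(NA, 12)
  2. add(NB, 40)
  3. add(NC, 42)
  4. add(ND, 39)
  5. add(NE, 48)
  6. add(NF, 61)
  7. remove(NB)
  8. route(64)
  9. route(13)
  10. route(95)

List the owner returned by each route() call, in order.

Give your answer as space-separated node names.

Answer: NA ND NA

Derivation:
Op 1: add NA@12 -> ring=[12:NA]
Op 2: add NB@40 -> ring=[12:NA,40:NB]
Op 3: add NC@42 -> ring=[12:NA,40:NB,42:NC]
Op 4: add ND@39 -> ring=[12:NA,39:ND,40:NB,42:NC]
Op 5: add NE@48 -> ring=[12:NA,39:ND,40:NB,42:NC,48:NE]
Op 6: add NF@61 -> ring=[12:NA,39:ND,40:NB,42:NC,48:NE,61:NF]
Op 7: remove NB -> ring=[12:NA,39:ND,42:NC,48:NE,61:NF]
Op 8: route key 64: none >= 64, wrap to smallest pos 12 -> NA
Op 9: route key 13: smallest pos >= 13 is 39 -> ND
Op 10: route key 95: none >= 95, wrap to smallest pos 12 -> NA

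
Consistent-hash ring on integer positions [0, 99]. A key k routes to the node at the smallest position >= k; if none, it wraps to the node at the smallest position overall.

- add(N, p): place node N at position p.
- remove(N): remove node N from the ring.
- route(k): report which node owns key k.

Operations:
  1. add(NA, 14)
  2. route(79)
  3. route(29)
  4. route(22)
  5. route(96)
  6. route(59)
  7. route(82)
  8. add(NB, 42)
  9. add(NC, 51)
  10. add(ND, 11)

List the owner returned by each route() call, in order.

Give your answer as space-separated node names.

Answer: NA NA NA NA NA NA

Derivation:
Op 1: add NA@14 -> ring=[14:NA]
Op 2: route key 79: none >= 79, wrap to smallest pos 14 -> NA
Op 3: route key 29: none >= 29, wrap to smallest pos 14 -> NA
Op 4: route key 22: none >= 22, wrap to smallest pos 14 -> NA
Op 5: route key 96: none >= 96, wrap to smallest pos 14 -> NA
Op 6: route key 59: none >= 59, wrap to smallest pos 14 -> NA
Op 7: route key 82: none >= 82, wrap to smallest pos 14 -> NA
Op 8: add NB@42 -> ring=[14:NA,42:NB]
Op 9: add NC@51 -> ring=[14:NA,42:NB,51:NC]
Op 10: add ND@11 -> ring=[11:ND,14:NA,42:NB,51:NC]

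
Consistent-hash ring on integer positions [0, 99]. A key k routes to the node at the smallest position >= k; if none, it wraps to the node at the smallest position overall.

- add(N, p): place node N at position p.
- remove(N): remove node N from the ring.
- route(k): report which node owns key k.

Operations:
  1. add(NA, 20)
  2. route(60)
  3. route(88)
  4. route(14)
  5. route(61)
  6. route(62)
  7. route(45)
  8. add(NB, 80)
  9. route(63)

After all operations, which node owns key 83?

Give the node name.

Answer: NA

Derivation:
Op 1: add NA@20 -> ring=[20:NA]
Op 2: route key 60: none >= 60, wrap to smallest pos 20 -> NA
Op 3: route key 88: none >= 88, wrap to smallest pos 20 -> NA
Op 4: route key 14: smallest pos >= 14 is 20 -> NA
Op 5: route key 61: none >= 61, wrap to smallest pos 20 -> NA
Op 6: route key 62: none >= 62, wrap to smallest pos 20 -> NA
Op 7: route key 45: none >= 45, wrap to smallest pos 20 -> NA
Op 8: add NB@80 -> ring=[20:NA,80:NB]
Op 9: route key 63: smallest pos >= 63 is 80 -> NB
Final route key 83: none >= 83, wrap to smallest pos 20 -> NA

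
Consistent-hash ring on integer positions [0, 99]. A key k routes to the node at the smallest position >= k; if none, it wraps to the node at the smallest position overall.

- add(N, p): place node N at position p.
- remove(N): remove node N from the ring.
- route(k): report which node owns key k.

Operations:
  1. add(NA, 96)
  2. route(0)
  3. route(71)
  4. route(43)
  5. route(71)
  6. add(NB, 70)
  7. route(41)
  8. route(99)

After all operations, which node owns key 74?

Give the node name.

Answer: NA

Derivation:
Op 1: add NA@96 -> ring=[96:NA]
Op 2: route key 0: smallest pos >= 0 is 96 -> NA
Op 3: route key 71: smallest pos >= 71 is 96 -> NA
Op 4: route key 43: smallest pos >= 43 is 96 -> NA
Op 5: route key 71: smallest pos >= 71 is 96 -> NA
Op 6: add NB@70 -> ring=[70:NB,96:NA]
Op 7: route key 41: smallest pos >= 41 is 70 -> NB
Op 8: route key 99: none >= 99, wrap to smallest pos 70 -> NB
Final route key 74: smallest pos >= 74 is 96 -> NA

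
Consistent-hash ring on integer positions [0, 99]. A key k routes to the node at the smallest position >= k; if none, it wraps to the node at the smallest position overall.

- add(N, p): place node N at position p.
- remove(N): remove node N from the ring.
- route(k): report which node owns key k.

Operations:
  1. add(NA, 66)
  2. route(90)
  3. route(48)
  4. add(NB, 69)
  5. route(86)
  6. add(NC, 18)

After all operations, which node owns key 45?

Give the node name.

Answer: NA

Derivation:
Op 1: add NA@66 -> ring=[66:NA]
Op 2: route key 90: none >= 90, wrap to smallest pos 66 -> NA
Op 3: route key 48: smallest pos >= 48 is 66 -> NA
Op 4: add NB@69 -> ring=[66:NA,69:NB]
Op 5: route key 86: none >= 86, wrap to smallest pos 66 -> NA
Op 6: add NC@18 -> ring=[18:NC,66:NA,69:NB]
Final route key 45: smallest pos >= 45 is 66 -> NA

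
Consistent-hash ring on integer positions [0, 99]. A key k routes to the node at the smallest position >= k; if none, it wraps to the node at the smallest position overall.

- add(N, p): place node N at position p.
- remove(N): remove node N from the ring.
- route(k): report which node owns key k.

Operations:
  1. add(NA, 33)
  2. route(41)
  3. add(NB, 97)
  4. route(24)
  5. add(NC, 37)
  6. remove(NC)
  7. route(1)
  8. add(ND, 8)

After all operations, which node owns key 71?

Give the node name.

Op 1: add NA@33 -> ring=[33:NA]
Op 2: route key 41: none >= 41, wrap to smallest pos 33 -> NA
Op 3: add NB@97 -> ring=[33:NA,97:NB]
Op 4: route key 24: smallest pos >= 24 is 33 -> NA
Op 5: add NC@37 -> ring=[33:NA,37:NC,97:NB]
Op 6: remove NC -> ring=[33:NA,97:NB]
Op 7: route key 1: smallest pos >= 1 is 33 -> NA
Op 8: add ND@8 -> ring=[8:ND,33:NA,97:NB]
Final route key 71: smallest pos >= 71 is 97 -> NB

Answer: NB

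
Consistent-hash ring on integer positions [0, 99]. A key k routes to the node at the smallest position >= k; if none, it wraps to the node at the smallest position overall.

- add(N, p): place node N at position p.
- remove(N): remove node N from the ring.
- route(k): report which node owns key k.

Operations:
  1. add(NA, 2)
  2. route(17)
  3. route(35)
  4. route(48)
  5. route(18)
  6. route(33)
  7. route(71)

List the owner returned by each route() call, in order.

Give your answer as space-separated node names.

Op 1: add NA@2 -> ring=[2:NA]
Op 2: route key 17: none >= 17, wrap to smallest pos 2 -> NA
Op 3: route key 35: none >= 35, wrap to smallest pos 2 -> NA
Op 4: route key 48: none >= 48, wrap to smallest pos 2 -> NA
Op 5: route key 18: none >= 18, wrap to smallest pos 2 -> NA
Op 6: route key 33: none >= 33, wrap to smallest pos 2 -> NA
Op 7: route key 71: none >= 71, wrap to smallest pos 2 -> NA

Answer: NA NA NA NA NA NA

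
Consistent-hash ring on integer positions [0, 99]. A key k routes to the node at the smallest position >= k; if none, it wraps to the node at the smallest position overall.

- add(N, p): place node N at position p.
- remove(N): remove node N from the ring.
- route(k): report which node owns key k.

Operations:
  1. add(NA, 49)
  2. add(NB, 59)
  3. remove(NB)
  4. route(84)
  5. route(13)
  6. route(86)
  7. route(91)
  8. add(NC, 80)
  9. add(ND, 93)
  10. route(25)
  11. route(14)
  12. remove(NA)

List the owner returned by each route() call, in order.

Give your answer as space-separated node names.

Op 1: add NA@49 -> ring=[49:NA]
Op 2: add NB@59 -> ring=[49:NA,59:NB]
Op 3: remove NB -> ring=[49:NA]
Op 4: route key 84: none >= 84, wrap to smallest pos 49 -> NA
Op 5: route key 13: smallest pos >= 13 is 49 -> NA
Op 6: route key 86: none >= 86, wrap to smallest pos 49 -> NA
Op 7: route key 91: none >= 91, wrap to smallest pos 49 -> NA
Op 8: add NC@80 -> ring=[49:NA,80:NC]
Op 9: add ND@93 -> ring=[49:NA,80:NC,93:ND]
Op 10: route key 25: smallest pos >= 25 is 49 -> NA
Op 11: route key 14: smallest pos >= 14 is 49 -> NA
Op 12: remove NA -> ring=[80:NC,93:ND]

Answer: NA NA NA NA NA NA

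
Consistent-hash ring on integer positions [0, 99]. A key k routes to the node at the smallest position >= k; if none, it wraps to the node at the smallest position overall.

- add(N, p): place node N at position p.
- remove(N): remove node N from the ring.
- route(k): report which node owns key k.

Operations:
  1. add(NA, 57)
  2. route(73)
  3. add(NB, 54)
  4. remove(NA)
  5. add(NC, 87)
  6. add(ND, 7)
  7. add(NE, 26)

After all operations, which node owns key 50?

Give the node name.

Op 1: add NA@57 -> ring=[57:NA]
Op 2: route key 73: none >= 73, wrap to smallest pos 57 -> NA
Op 3: add NB@54 -> ring=[54:NB,57:NA]
Op 4: remove NA -> ring=[54:NB]
Op 5: add NC@87 -> ring=[54:NB,87:NC]
Op 6: add ND@7 -> ring=[7:ND,54:NB,87:NC]
Op 7: add NE@26 -> ring=[7:ND,26:NE,54:NB,87:NC]
Final route key 50: smallest pos >= 50 is 54 -> NB

Answer: NB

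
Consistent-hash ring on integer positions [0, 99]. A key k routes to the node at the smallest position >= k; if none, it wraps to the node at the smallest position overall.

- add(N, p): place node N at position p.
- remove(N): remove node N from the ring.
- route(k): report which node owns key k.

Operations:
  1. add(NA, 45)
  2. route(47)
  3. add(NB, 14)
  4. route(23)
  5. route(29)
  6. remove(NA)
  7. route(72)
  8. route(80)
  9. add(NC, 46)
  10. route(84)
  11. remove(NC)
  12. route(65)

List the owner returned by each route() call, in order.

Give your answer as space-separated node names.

Op 1: add NA@45 -> ring=[45:NA]
Op 2: route key 47: none >= 47, wrap to smallest pos 45 -> NA
Op 3: add NB@14 -> ring=[14:NB,45:NA]
Op 4: route key 23: smallest pos >= 23 is 45 -> NA
Op 5: route key 29: smallest pos >= 29 is 45 -> NA
Op 6: remove NA -> ring=[14:NB]
Op 7: route key 72: none >= 72, wrap to smallest pos 14 -> NB
Op 8: route key 80: none >= 80, wrap to smallest pos 14 -> NB
Op 9: add NC@46 -> ring=[14:NB,46:NC]
Op 10: route key 84: none >= 84, wrap to smallest pos 14 -> NB
Op 11: remove NC -> ring=[14:NB]
Op 12: route key 65: none >= 65, wrap to smallest pos 14 -> NB

Answer: NA NA NA NB NB NB NB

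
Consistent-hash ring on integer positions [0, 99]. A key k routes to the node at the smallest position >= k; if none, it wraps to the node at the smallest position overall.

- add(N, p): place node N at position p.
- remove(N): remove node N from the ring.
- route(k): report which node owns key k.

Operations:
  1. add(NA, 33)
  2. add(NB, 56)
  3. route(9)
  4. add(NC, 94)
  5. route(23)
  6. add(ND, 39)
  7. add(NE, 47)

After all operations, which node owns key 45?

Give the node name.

Op 1: add NA@33 -> ring=[33:NA]
Op 2: add NB@56 -> ring=[33:NA,56:NB]
Op 3: route key 9: smallest pos >= 9 is 33 -> NA
Op 4: add NC@94 -> ring=[33:NA,56:NB,94:NC]
Op 5: route key 23: smallest pos >= 23 is 33 -> NA
Op 6: add ND@39 -> ring=[33:NA,39:ND,56:NB,94:NC]
Op 7: add NE@47 -> ring=[33:NA,39:ND,47:NE,56:NB,94:NC]
Final route key 45: smallest pos >= 45 is 47 -> NE

Answer: NE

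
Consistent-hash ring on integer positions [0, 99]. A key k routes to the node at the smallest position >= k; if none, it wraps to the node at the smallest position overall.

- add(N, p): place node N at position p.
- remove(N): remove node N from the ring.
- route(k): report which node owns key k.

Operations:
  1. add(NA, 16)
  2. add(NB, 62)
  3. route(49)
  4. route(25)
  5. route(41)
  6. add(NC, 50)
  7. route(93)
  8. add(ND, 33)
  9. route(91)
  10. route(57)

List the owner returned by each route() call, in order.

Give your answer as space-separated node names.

Answer: NB NB NB NA NA NB

Derivation:
Op 1: add NA@16 -> ring=[16:NA]
Op 2: add NB@62 -> ring=[16:NA,62:NB]
Op 3: route key 49: smallest pos >= 49 is 62 -> NB
Op 4: route key 25: smallest pos >= 25 is 62 -> NB
Op 5: route key 41: smallest pos >= 41 is 62 -> NB
Op 6: add NC@50 -> ring=[16:NA,50:NC,62:NB]
Op 7: route key 93: none >= 93, wrap to smallest pos 16 -> NA
Op 8: add ND@33 -> ring=[16:NA,33:ND,50:NC,62:NB]
Op 9: route key 91: none >= 91, wrap to smallest pos 16 -> NA
Op 10: route key 57: smallest pos >= 57 is 62 -> NB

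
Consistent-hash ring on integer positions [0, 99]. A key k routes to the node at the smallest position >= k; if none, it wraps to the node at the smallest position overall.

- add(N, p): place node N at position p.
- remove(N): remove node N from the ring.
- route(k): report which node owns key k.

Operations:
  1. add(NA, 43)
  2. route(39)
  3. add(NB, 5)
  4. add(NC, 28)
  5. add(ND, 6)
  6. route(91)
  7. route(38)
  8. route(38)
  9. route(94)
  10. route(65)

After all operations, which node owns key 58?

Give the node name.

Op 1: add NA@43 -> ring=[43:NA]
Op 2: route key 39: smallest pos >= 39 is 43 -> NA
Op 3: add NB@5 -> ring=[5:NB,43:NA]
Op 4: add NC@28 -> ring=[5:NB,28:NC,43:NA]
Op 5: add ND@6 -> ring=[5:NB,6:ND,28:NC,43:NA]
Op 6: route key 91: none >= 91, wrap to smallest pos 5 -> NB
Op 7: route key 38: smallest pos >= 38 is 43 -> NA
Op 8: route key 38: smallest pos >= 38 is 43 -> NA
Op 9: route key 94: none >= 94, wrap to smallest pos 5 -> NB
Op 10: route key 65: none >= 65, wrap to smallest pos 5 -> NB
Final route key 58: none >= 58, wrap to smallest pos 5 -> NB

Answer: NB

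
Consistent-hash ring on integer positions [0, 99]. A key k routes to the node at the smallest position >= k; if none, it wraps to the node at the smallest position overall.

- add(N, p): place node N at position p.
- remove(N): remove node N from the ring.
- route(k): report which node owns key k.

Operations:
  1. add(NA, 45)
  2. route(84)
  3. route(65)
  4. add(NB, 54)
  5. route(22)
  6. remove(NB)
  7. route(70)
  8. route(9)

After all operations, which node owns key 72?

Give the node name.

Op 1: add NA@45 -> ring=[45:NA]
Op 2: route key 84: none >= 84, wrap to smallest pos 45 -> NA
Op 3: route key 65: none >= 65, wrap to smallest pos 45 -> NA
Op 4: add NB@54 -> ring=[45:NA,54:NB]
Op 5: route key 22: smallest pos >= 22 is 45 -> NA
Op 6: remove NB -> ring=[45:NA]
Op 7: route key 70: none >= 70, wrap to smallest pos 45 -> NA
Op 8: route key 9: smallest pos >= 9 is 45 -> NA
Final route key 72: none >= 72, wrap to smallest pos 45 -> NA

Answer: NA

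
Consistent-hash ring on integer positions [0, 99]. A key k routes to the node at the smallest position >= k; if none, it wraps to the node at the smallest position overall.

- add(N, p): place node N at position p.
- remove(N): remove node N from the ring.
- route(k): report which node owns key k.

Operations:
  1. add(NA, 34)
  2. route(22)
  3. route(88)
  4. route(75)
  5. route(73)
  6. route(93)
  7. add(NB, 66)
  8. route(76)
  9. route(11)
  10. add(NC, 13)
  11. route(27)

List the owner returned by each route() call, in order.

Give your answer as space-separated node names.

Answer: NA NA NA NA NA NA NA NA

Derivation:
Op 1: add NA@34 -> ring=[34:NA]
Op 2: route key 22: smallest pos >= 22 is 34 -> NA
Op 3: route key 88: none >= 88, wrap to smallest pos 34 -> NA
Op 4: route key 75: none >= 75, wrap to smallest pos 34 -> NA
Op 5: route key 73: none >= 73, wrap to smallest pos 34 -> NA
Op 6: route key 93: none >= 93, wrap to smallest pos 34 -> NA
Op 7: add NB@66 -> ring=[34:NA,66:NB]
Op 8: route key 76: none >= 76, wrap to smallest pos 34 -> NA
Op 9: route key 11: smallest pos >= 11 is 34 -> NA
Op 10: add NC@13 -> ring=[13:NC,34:NA,66:NB]
Op 11: route key 27: smallest pos >= 27 is 34 -> NA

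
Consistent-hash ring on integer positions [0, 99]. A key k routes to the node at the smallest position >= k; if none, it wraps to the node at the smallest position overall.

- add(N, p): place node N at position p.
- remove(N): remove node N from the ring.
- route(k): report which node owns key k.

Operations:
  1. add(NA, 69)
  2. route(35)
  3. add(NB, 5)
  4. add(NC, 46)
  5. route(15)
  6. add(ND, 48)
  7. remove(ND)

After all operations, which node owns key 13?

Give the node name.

Op 1: add NA@69 -> ring=[69:NA]
Op 2: route key 35: smallest pos >= 35 is 69 -> NA
Op 3: add NB@5 -> ring=[5:NB,69:NA]
Op 4: add NC@46 -> ring=[5:NB,46:NC,69:NA]
Op 5: route key 15: smallest pos >= 15 is 46 -> NC
Op 6: add ND@48 -> ring=[5:NB,46:NC,48:ND,69:NA]
Op 7: remove ND -> ring=[5:NB,46:NC,69:NA]
Final route key 13: smallest pos >= 13 is 46 -> NC

Answer: NC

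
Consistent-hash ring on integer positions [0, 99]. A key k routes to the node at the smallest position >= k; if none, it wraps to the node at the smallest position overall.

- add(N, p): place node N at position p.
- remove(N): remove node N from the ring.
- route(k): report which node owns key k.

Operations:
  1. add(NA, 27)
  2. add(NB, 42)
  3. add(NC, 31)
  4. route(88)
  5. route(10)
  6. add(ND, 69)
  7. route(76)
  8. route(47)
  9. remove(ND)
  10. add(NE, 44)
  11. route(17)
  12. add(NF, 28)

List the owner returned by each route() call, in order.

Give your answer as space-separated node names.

Answer: NA NA NA ND NA

Derivation:
Op 1: add NA@27 -> ring=[27:NA]
Op 2: add NB@42 -> ring=[27:NA,42:NB]
Op 3: add NC@31 -> ring=[27:NA,31:NC,42:NB]
Op 4: route key 88: none >= 88, wrap to smallest pos 27 -> NA
Op 5: route key 10: smallest pos >= 10 is 27 -> NA
Op 6: add ND@69 -> ring=[27:NA,31:NC,42:NB,69:ND]
Op 7: route key 76: none >= 76, wrap to smallest pos 27 -> NA
Op 8: route key 47: smallest pos >= 47 is 69 -> ND
Op 9: remove ND -> ring=[27:NA,31:NC,42:NB]
Op 10: add NE@44 -> ring=[27:NA,31:NC,42:NB,44:NE]
Op 11: route key 17: smallest pos >= 17 is 27 -> NA
Op 12: add NF@28 -> ring=[27:NA,28:NF,31:NC,42:NB,44:NE]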